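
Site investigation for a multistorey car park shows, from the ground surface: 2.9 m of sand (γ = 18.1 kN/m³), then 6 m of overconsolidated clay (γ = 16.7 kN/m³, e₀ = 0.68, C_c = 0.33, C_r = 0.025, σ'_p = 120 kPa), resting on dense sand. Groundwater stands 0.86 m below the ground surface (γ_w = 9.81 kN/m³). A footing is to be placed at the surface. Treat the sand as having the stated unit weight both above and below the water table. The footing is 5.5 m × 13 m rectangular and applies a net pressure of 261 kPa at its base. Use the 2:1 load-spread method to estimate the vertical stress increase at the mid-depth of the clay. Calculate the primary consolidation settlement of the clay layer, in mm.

Mid-depth of clay below the ground surface: z = 2.9 + 6/2 = 5.9 m.
Total vertical stress at mid-clay: σ_v = 18.1×2.9 + 16.7×3 = 102.59 kPa.
Pore pressure: u = 9.81×(5.9 − 0.86) = 49.442 kPa.
Initial effective stress: σ'_0 = σ_v − u = 102.59 − 49.442 = 53.148 kPa.
Stress increase at mid-clay by the 2:1 spreading method:
Δσ = qBL/((B+z)(L+z)) = 261×5.5×13/((5.5+5.9)(13+5.9)) = 86.612 kPa
Final effective stress: σ'_f = 53.148 + 86.612 = 139.76 kPa.
σ'_f = 139.76 > σ'_p = 120 kPa, so the stress path crosses the preconsolidation pressure — recompression up to σ'_p, then virgin compression beyond:
S_c = H/(1+e₀)·[C_r·log₁₀(σ'_p/σ'_0) + C_c·log₁₀(σ'_f/σ'_p)]
    = 6/1.68 × [0.025×log₁₀(120/53.148) + 0.33×log₁₀(139.76/120)]
    = 3.5714 × [0.0088424 + 0.021847] = 0.1096 m

S_c ≈ 110 mm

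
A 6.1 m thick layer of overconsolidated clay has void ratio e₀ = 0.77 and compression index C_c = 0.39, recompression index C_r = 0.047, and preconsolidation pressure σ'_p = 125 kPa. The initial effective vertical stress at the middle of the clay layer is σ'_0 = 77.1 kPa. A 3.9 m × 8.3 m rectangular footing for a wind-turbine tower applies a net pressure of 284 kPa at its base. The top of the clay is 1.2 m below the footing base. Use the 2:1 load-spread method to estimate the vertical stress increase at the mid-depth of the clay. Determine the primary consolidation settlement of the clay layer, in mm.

S_c ≈ 203 mm

Mid-depth of clay below the footing base: z = 1.2 + 6.1/2 = 4.25 m.
Stress increase at mid-clay by the 2:1 spreading method:
Δσ = qBL/((B+z)(L+z)) = 284×3.9×8.3/((3.9+4.25)(8.3+4.25)) = 89.879 kPa
Final effective stress: σ'_f = 77.1 + 89.879 = 166.98 kPa.
σ'_f = 166.98 > σ'_p = 125 kPa, so the stress path crosses the preconsolidation pressure — recompression up to σ'_p, then virgin compression beyond:
S_c = H/(1+e₀)·[C_r·log₁₀(σ'_p/σ'_0) + C_c·log₁₀(σ'_f/σ'_p)]
    = 6.1/1.77 × [0.047×log₁₀(125/77.1) + 0.39×log₁₀(166.98/125)]
    = 3.4463 × [0.0098632 + 0.049044] = 0.203 m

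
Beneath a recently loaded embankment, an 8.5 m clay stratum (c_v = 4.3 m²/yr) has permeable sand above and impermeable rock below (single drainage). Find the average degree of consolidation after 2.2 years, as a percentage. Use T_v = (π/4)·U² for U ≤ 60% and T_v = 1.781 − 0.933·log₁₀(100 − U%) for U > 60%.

Drainage path length: H_d = H = 8.5 m (single drainage).
T_v = c_v·t/H_d² = 4.3×2.2/8.5² = 0.13093.
T_v = 0.13093 corresponds to the U ≤ 60% branch:
U = √(4T_v/π) = 0.4083

U ≈ 40.8 %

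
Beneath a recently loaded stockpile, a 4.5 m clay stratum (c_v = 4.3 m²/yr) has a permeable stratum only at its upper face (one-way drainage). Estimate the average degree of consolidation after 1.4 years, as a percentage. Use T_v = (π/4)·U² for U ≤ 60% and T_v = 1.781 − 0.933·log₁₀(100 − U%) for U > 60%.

U ≈ 61.1 %

Drainage path length: H_d = H = 4.5 m (single drainage).
T_v = c_v·t/H_d² = 4.3×1.4/4.5² = 0.29728.
T_v = 0.29728 corresponds to the U > 60% branch:
U = 1 − 10^((1.781 − T_v)/0.933)/100 = 0.6107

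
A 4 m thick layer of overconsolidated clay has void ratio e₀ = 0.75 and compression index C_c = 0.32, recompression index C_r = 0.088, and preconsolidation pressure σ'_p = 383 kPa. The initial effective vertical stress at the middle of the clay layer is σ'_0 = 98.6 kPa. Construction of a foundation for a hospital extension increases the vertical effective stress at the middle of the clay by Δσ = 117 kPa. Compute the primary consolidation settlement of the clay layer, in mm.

Final effective stress: σ'_f = 98.6 + 117 = 215.6 kPa.
σ'_f = 215.6 ≤ σ'_p = 383 kPa, so the clay remains overconsolidated and only the recompression index applies:
S_c = C_r·H/(1+e₀)·log₁₀(σ'_f/σ'_0) = 0.088×4/1.75×log₁₀(215.6/98.6)
    = 0.20114 × 0.33977 = 0.06834 m

S_c ≈ 68.3 mm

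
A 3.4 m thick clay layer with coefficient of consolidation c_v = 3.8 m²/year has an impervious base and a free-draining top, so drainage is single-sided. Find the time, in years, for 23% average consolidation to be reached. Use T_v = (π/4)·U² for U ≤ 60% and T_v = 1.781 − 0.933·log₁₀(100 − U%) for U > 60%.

t ≈ 0.126 years

Drainage path length: H_d = H = 3.4 m (single drainage).
U ≤ 60%: T_v = (π/4)·U² = (π/4)×0.23² = 0.041548.
t = T_v·H_d²/c_v = 0.041548×3.4²/3.8 = 0.1264 years.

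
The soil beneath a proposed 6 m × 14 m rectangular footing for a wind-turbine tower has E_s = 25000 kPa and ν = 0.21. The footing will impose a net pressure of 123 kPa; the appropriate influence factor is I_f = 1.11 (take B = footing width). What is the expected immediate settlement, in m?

S_e ≈ 0.0313 m

Immediate (elastic) settlement: S_e = q·B·(1−ν²)/E_s · I_f.
S_e = 123 × 6 × (1 − 0.21²) / 25000 × 1.11
    = 123 × 6 × 0.9559 / 25000 × 1.11
    = 0.03132 m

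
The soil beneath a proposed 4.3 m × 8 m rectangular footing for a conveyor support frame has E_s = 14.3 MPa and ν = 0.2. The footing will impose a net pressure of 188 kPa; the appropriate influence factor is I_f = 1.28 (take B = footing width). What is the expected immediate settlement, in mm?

Immediate (elastic) settlement: S_e = q·B·(1−ν²)/E_s · I_f.
E_s = 14.3 MPa = 14300 kPa.
S_e = 188 × 4.3 × (1 − 0.2²) / 14300 × 1.28
    = 188 × 4.3 × 0.96 / 14300 × 1.28
    = 0.06947 m = 69.47 mm

S_e ≈ 69.5 mm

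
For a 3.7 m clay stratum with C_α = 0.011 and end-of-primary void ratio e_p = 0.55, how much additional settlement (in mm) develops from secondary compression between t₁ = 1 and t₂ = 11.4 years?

S_s ≈ 27.8 mm

Secondary compression: S_s = C_α·H/(1+e_p)·log₁₀(t₂/t₁)
S_s = 0.011×3.7/(1+0.55)×log₁₀(11.4/1)
    = 0.02626 × 1.057 = 0.02775 m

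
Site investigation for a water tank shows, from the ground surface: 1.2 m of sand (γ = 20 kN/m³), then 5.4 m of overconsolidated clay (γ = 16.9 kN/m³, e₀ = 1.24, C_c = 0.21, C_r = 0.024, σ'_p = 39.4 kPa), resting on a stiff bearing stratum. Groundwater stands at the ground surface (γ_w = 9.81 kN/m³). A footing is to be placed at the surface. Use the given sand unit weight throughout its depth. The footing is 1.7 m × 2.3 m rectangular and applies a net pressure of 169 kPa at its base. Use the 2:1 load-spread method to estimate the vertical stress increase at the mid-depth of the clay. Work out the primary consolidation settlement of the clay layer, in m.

Mid-depth of clay below the ground surface: z = 1.2 + 5.4/2 = 3.9 m.
Total vertical stress at mid-clay: σ_v = 20×1.2 + 16.9×2.7 = 69.63 kPa.
Pore pressure: u = 9.81×(3.9 − 0) = 38.259 kPa.
Initial effective stress: σ'_0 = σ_v − u = 69.63 − 38.259 = 31.371 kPa.
Stress increase at mid-clay by the 2:1 spreading method:
Δσ = qBL/((B+z)(L+z)) = 169×1.7×2.3/((1.7+3.9)(2.3+3.9)) = 19.032 kPa
Final effective stress: σ'_f = 31.371 + 19.032 = 50.403 kPa.
σ'_f = 50.403 > σ'_p = 39.4 kPa, so the stress path crosses the preconsolidation pressure — recompression up to σ'_p, then virgin compression beyond:
S_c = H/(1+e₀)·[C_r·log₁₀(σ'_p/σ'_0) + C_c·log₁₀(σ'_f/σ'_p)]
    = 5.4/2.24 × [0.024×log₁₀(39.4/31.371) + 0.21×log₁₀(50.403/39.4)]
    = 2.4107 × [0.0023752 + 0.022462] = 0.05988 m

S_c ≈ 0.0599 m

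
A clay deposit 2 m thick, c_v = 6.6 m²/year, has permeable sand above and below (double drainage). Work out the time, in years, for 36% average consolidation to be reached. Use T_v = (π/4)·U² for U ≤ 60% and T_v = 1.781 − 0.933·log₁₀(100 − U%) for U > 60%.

Drainage path length: H_d = H/2 = 1 m (double drainage).
U ≤ 60%: T_v = (π/4)·U² = (π/4)×0.36² = 0.10179.
t = T_v·H_d²/c_v = 0.10179×1²/6.6 = 0.01542 years.

t ≈ 0.0154 years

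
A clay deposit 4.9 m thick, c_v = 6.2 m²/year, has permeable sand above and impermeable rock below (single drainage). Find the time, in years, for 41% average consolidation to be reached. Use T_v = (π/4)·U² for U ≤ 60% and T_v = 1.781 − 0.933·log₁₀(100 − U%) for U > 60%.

t ≈ 0.511 years

Drainage path length: H_d = H = 4.9 m (single drainage).
U ≤ 60%: T_v = (π/4)·U² = (π/4)×0.41² = 0.13203.
t = T_v·H_d²/c_v = 0.13203×4.9²/6.2 = 0.5113 years.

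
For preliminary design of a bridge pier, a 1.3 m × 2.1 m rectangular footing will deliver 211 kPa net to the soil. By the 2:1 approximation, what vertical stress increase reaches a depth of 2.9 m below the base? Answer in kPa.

Δσ_z ≈ 27.4 kPa

By the 2:1 method the load spreads at 1 horizontal : 2 vertical, so at depth z the loaded area has grown by z in each plan dimension:
Δσ = qBL/((B+z)(L+z)) = 211×1.3×2.1/((1.3+2.9)(2.1+2.9)) = 27.43 kPa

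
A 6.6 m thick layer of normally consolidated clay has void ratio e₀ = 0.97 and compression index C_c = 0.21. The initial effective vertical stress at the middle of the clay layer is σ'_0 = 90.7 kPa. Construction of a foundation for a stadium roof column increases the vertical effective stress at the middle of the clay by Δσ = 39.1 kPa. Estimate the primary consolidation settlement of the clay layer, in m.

S_c ≈ 0.11 m

Final effective stress: σ'_f = σ'_0 + Δσ = 90.7 + 39.1 = 129.8 kPa.
Normally consolidated clay, so the full stress increment lies on the virgin compression line:
S_c = C_c·H/(1+e₀)·log₁₀(σ'_f/σ'_0) = 0.21×6.6/(1+0.97)×log₁₀(129.8/90.7)
    = 0.70355 × 0.15567 = 0.1095 m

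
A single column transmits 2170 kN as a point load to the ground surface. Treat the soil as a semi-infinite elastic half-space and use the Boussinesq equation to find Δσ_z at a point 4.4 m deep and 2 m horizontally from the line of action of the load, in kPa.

Δσ_z ≈ 33.5 kPa

Boussinesq vertical stress below a point load on an elastic half-space:
Δσ_z = 3P/(2πz²) · [1 + (r/z)²]^(−5/2)
r/z = 2/4.4 = 0.45455; [1+(r/z)²]^(−5/2) = 0.62529.
Δσ_z = 3×2170/(2π×4.4²) × 0.62529 = 53.517 × 0.62529 = 33.46 kPa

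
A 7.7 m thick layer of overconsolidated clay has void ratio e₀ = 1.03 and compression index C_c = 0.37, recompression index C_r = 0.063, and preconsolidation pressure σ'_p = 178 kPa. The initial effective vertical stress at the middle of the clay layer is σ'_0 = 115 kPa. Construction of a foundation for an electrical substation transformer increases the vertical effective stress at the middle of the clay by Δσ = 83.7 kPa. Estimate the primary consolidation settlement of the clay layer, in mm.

S_c ≈ 112 mm

Final effective stress: σ'_f = 115 + 83.7 = 198.7 kPa.
σ'_f = 198.7 > σ'_p = 178 kPa, so the stress path crosses the preconsolidation pressure — recompression up to σ'_p, then virgin compression beyond:
S_c = H/(1+e₀)·[C_r·log₁₀(σ'_p/σ'_0) + C_c·log₁₀(σ'_f/σ'_p)]
    = 7.7/2.03 × [0.063×log₁₀(178/115) + 0.37×log₁₀(198.7/178)]
    = 3.7931 × [0.011952 + 0.017678] = 0.1124 m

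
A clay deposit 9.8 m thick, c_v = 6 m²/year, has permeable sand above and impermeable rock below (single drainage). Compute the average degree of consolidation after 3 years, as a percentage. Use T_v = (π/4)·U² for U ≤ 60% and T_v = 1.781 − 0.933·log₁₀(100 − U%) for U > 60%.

Drainage path length: H_d = H = 9.8 m (single drainage).
T_v = c_v·t/H_d² = 6×3/9.8² = 0.18742.
T_v = 0.18742 corresponds to the U ≤ 60% branch:
U = √(4T_v/π) = 0.4885

U ≈ 48.8 %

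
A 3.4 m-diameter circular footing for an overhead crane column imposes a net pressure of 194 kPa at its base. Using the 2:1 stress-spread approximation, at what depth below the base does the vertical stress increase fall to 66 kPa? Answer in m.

2:1 spreading — at depth z the loaded area has grown by z in each plan dimension:
qD²/(D+z)² = Δσ_z ⇒ z = D(√(q/Δσ_z) − 1) = 3.4×(√(194/66) − 1) = 2.429 m

z ≈ 2.43 m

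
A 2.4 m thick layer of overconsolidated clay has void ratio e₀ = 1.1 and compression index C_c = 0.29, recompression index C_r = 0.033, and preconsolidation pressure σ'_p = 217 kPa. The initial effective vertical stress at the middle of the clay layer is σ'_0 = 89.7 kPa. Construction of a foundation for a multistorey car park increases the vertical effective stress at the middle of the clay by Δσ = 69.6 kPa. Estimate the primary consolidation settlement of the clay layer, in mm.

S_c ≈ 9.41 mm

Final effective stress: σ'_f = 89.7 + 69.6 = 159.3 kPa.
σ'_f = 159.3 ≤ σ'_p = 217 kPa, so the clay remains overconsolidated and only the recompression index applies:
S_c = C_r·H/(1+e₀)·log₁₀(σ'_f/σ'_0) = 0.033×2.4/2.1×log₁₀(159.3/89.7)
    = 0.037716 × 0.24942 = 0.009407 m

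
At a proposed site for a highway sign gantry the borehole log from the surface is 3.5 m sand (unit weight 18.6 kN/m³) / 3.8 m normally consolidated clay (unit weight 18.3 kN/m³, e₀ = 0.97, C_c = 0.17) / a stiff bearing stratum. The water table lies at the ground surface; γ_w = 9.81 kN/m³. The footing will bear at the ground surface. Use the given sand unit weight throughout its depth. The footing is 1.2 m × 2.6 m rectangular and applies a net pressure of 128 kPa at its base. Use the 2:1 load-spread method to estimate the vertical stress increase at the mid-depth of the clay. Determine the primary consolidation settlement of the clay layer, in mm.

Mid-depth of clay below the ground surface: z = 3.5 + 3.8/2 = 5.4 m.
Total vertical stress at mid-clay: σ_v = 18.6×3.5 + 18.3×1.9 = 99.87 kPa.
Pore pressure: u = 9.81×(5.4 − 0) = 52.974 kPa.
Initial effective stress: σ'_0 = σ_v − u = 99.87 − 52.974 = 46.896 kPa.
Stress increase at mid-clay by the 2:1 spreading method:
Δσ = qBL/((B+z)(L+z)) = 128×1.2×2.6/((1.2+5.4)(2.6+5.4)) = 7.5636 kPa
Final effective stress: σ'_f = σ'_0 + Δσ = 46.896 + 7.5636 = 54.46 kPa.
Normally consolidated clay, so the full stress increment lies on the virgin compression line:
S_c = C_c·H/(1+e₀)·log₁₀(σ'_f/σ'_0) = 0.17×3.8/(1+0.97)×log₁₀(54.46/46.896)
    = 0.32792 × 0.064942 = 0.0213 m

S_c ≈ 21.3 mm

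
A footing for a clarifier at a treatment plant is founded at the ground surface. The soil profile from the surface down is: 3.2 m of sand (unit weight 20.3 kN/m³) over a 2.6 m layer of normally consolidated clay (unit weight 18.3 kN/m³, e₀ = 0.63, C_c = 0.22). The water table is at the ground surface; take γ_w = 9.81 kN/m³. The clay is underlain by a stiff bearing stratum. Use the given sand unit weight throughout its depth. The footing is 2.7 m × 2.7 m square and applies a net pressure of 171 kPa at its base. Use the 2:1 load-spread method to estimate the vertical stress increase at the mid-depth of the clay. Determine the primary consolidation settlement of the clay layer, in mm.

S_c ≈ 65.7 mm

Mid-depth of clay below the ground surface: z = 3.2 + 2.6/2 = 4.5 m.
Total vertical stress at mid-clay: σ_v = 20.3×3.2 + 18.3×1.3 = 88.75 kPa.
Pore pressure: u = 9.81×(4.5 − 0) = 44.145 kPa.
Initial effective stress: σ'_0 = σ_v − u = 88.75 − 44.145 = 44.605 kPa.
Stress increase at mid-clay by the 2:1 spreading method:
Δσ = qBL/((B+z)(L+z)) = 171×2.7×2.7/((2.7+4.5)(2.7+4.5)) = 24.047 kPa
Final effective stress: σ'_f = σ'_0 + Δσ = 44.605 + 24.047 = 68.652 kPa.
Normally consolidated clay, so the full stress increment lies on the virgin compression line:
S_c = C_c·H/(1+e₀)·log₁₀(σ'_f/σ'_0) = 0.22×2.6/(1+0.63)×log₁₀(68.652/44.605)
    = 0.35092 × 0.18727 = 0.06572 m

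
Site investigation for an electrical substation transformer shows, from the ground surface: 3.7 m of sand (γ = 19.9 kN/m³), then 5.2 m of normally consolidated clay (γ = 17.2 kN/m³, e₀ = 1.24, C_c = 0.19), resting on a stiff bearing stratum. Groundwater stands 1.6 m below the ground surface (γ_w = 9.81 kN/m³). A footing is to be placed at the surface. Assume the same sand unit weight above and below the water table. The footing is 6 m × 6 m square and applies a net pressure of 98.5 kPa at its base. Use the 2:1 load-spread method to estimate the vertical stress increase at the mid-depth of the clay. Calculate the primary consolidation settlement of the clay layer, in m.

S_c ≈ 0.0538 m

Mid-depth of clay below the ground surface: z = 3.7 + 5.2/2 = 6.3 m.
Total vertical stress at mid-clay: σ_v = 19.9×3.7 + 17.2×2.6 = 118.35 kPa.
Pore pressure: u = 9.81×(6.3 − 1.6) = 46.107 kPa.
Initial effective stress: σ'_0 = σ_v − u = 118.35 − 46.107 = 72.243 kPa.
Stress increase at mid-clay by the 2:1 spreading method:
Δσ = qBL/((B+z)(L+z)) = 98.5×6×6/((6+6.3)(6+6.3)) = 23.438 kPa
Final effective stress: σ'_f = σ'_0 + Δσ = 72.243 + 23.438 = 95.681 kPa.
Normally consolidated clay, so the full stress increment lies on the virgin compression line:
S_c = C_c·H/(1+e₀)·log₁₀(σ'_f/σ'_0) = 0.19×5.2/(1+1.24)×log₁₀(95.681/72.243)
    = 0.44107 × 0.12203 = 0.05382 m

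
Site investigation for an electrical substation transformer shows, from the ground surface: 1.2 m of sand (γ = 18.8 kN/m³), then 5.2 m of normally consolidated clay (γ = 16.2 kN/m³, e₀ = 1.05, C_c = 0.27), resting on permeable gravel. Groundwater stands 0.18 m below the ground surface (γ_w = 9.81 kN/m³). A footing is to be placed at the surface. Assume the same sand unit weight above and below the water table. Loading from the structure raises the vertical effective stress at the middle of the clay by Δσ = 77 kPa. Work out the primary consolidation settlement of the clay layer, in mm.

Mid-depth of clay below the ground surface: z = 1.2 + 5.2/2 = 3.8 m.
Total vertical stress at mid-clay: σ_v = 18.8×1.2 + 16.2×2.6 = 64.68 kPa.
Pore pressure: u = 9.81×(3.8 − 0.18) = 35.512 kPa.
Initial effective stress: σ'_0 = σ_v − u = 64.68 − 35.512 = 29.168 kPa.
Final effective stress: σ'_f = σ'_0 + Δσ = 29.168 + 77 = 106.17 kPa.
Normally consolidated clay, so the full stress increment lies on the virgin compression line:
S_c = C_c·H/(1+e₀)·log₁₀(σ'_f/σ'_0) = 0.27×5.2/(1+1.05)×log₁₀(106.17/29.168)
    = 0.68488 × 0.5611 = 0.3843 m

S_c ≈ 384 mm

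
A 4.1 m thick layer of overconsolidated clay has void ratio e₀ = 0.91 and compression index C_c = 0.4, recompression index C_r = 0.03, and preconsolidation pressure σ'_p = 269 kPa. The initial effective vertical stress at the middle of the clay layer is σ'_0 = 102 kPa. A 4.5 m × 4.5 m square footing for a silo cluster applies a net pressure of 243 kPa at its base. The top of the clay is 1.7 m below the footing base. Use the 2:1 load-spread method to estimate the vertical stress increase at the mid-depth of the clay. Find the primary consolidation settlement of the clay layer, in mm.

S_c ≈ 15 mm

Mid-depth of clay below the footing base: z = 1.7 + 4.1/2 = 3.75 m.
Stress increase at mid-clay by the 2:1 spreading method:
Δσ = qBL/((B+z)(L+z)) = 243×4.5×4.5/((4.5+3.75)(4.5+3.75)) = 72.298 kPa
Final effective stress: σ'_f = 102 + 72.298 = 174.3 kPa.
σ'_f = 174.3 ≤ σ'_p = 269 kPa, so the clay remains overconsolidated and only the recompression index applies:
S_c = C_r·H/(1+e₀)·log₁₀(σ'_f/σ'_0) = 0.03×4.1/1.91×log₁₀(174.3/102)
    = 0.064398 × 0.2327 = 0.01499 m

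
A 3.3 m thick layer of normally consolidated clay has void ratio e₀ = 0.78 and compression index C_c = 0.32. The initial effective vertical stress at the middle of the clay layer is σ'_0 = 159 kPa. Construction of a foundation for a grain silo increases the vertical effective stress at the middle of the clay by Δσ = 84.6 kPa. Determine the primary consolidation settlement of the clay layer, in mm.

Final effective stress: σ'_f = σ'_0 + Δσ = 159 + 84.6 = 243.6 kPa.
Normally consolidated clay, so the full stress increment lies on the virgin compression line:
S_c = C_c·H/(1+e₀)·log₁₀(σ'_f/σ'_0) = 0.32×3.3/(1+0.78)×log₁₀(243.6/159)
    = 0.59326 × 0.18528 = 0.1099 m

S_c ≈ 110 mm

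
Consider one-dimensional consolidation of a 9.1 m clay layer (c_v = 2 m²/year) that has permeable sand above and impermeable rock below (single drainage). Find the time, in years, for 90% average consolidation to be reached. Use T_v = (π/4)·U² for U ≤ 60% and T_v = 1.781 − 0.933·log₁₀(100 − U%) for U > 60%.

Drainage path length: H_d = H = 9.1 m (single drainage).
U > 60%: T_v = 1.781 − 0.933·log₁₀(100 − 90) = 0.848.
t = T_v·H_d²/c_v = 0.848×9.1²/2 = 35.11 years.

t ≈ 35.1 years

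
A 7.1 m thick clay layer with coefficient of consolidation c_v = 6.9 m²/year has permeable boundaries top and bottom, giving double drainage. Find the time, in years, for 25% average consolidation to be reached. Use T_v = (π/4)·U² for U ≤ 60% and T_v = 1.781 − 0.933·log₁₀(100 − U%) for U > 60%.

Drainage path length: H_d = H/2 = 3.55 m (double drainage).
U ≤ 60%: T_v = (π/4)·U² = (π/4)×0.25² = 0.049087.
t = T_v·H_d²/c_v = 0.049087×3.55²/6.9 = 0.08965 years.

t ≈ 0.0897 years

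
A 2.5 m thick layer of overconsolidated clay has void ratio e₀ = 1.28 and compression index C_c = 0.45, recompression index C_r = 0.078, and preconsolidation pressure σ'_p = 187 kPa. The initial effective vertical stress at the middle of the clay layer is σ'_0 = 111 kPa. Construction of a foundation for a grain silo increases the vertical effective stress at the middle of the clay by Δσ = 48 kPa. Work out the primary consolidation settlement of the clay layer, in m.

Final effective stress: σ'_f = 111 + 48 = 159 kPa.
σ'_f = 159 ≤ σ'_p = 187 kPa, so the clay remains overconsolidated and only the recompression index applies:
S_c = C_r·H/(1+e₀)·log₁₀(σ'_f/σ'_0) = 0.078×2.5/2.28×log₁₀(159/111)
    = 0.085527 × 0.15607 = 0.01335 m

S_c ≈ 0.0133 m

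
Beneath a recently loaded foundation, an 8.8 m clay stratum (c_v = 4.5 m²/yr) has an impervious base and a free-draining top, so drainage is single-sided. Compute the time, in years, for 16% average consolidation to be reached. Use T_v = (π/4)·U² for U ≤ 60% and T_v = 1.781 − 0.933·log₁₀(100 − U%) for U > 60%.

Drainage path length: H_d = H = 8.8 m (single drainage).
U ≤ 60%: T_v = (π/4)·U² = (π/4)×0.16² = 0.020106.
t = T_v·H_d²/c_v = 0.020106×8.8²/4.5 = 0.346 years.

t ≈ 0.346 years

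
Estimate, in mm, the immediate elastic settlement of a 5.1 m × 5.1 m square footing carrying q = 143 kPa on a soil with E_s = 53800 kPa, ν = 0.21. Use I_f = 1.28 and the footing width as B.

Immediate (elastic) settlement: S_e = q·B·(1−ν²)/E_s · I_f.
S_e = 143 × 5.1 × (1 − 0.21²) / 53800 × 1.28
    = 143 × 5.1 × 0.9559 / 53800 × 1.28
    = 0.01659 m = 16.59 mm

S_e ≈ 16.6 mm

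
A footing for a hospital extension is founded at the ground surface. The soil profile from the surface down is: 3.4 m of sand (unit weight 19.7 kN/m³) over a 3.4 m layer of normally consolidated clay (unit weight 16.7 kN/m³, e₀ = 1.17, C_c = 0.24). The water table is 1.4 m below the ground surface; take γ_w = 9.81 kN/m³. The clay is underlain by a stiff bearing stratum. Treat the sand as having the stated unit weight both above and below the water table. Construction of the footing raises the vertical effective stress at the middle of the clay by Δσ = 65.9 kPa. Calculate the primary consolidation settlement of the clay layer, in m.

Mid-depth of clay below the ground surface: z = 3.4 + 3.4/2 = 5.1 m.
Total vertical stress at mid-clay: σ_v = 19.7×3.4 + 16.7×1.7 = 95.37 kPa.
Pore pressure: u = 9.81×(5.1 − 1.4) = 36.297 kPa.
Initial effective stress: σ'_0 = σ_v − u = 95.37 − 36.297 = 59.073 kPa.
Final effective stress: σ'_f = σ'_0 + Δσ = 59.073 + 65.9 = 124.97 kPa.
Normally consolidated clay, so the full stress increment lies on the virgin compression line:
S_c = C_c·H/(1+e₀)·log₁₀(σ'_f/σ'_0) = 0.24×3.4/(1+1.17)×log₁₀(124.97/59.073)
    = 0.37604 × 0.32542 = 0.1224 m

S_c ≈ 0.122 m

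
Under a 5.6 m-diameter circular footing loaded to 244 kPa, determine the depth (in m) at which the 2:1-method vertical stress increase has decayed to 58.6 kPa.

2:1 spreading — at depth z the loaded area has grown by z in each plan dimension:
qD²/(D+z)² = Δσ_z ⇒ z = D(√(q/Δσ_z) − 1) = 5.6×(√(244/58.6) − 1) = 5.827 m

z ≈ 5.83 m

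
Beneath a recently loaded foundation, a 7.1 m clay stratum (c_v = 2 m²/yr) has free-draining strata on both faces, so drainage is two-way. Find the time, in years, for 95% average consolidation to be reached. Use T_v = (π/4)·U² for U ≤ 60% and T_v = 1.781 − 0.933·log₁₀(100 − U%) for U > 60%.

Drainage path length: H_d = H/2 = 3.55 m (double drainage).
U > 60%: T_v = 1.781 − 0.933·log₁₀(100 − 95) = 1.1289.
t = T_v·H_d²/c_v = 1.1289×3.55²/2 = 7.113 years.

t ≈ 7.11 years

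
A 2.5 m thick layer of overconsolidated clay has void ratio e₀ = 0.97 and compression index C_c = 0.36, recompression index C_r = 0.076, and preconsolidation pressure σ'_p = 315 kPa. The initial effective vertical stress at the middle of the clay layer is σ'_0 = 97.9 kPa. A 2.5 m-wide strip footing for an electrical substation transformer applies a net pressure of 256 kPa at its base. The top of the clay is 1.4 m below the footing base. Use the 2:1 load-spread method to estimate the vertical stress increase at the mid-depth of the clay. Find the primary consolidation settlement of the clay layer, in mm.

Mid-depth of clay below the footing base: z = 1.4 + 2.5/2 = 2.65 m.
Stress increase at mid-clay by the 2:1 spreading method:
Δσ = qB/(B+z) = 256×2.5/(2.5+2.65) = 124.27 kPa
Final effective stress: σ'_f = 97.9 + 124.27 = 222.17 kPa.
σ'_f = 222.17 ≤ σ'_p = 315 kPa, so the clay remains overconsolidated and only the recompression index applies:
S_c = C_r·H/(1+e₀)·log₁₀(σ'_f/σ'_0) = 0.076×2.5/1.97×log₁₀(222.17/97.9)
    = 0.096444 × 0.3559 = 0.03432 m

S_c ≈ 34.3 mm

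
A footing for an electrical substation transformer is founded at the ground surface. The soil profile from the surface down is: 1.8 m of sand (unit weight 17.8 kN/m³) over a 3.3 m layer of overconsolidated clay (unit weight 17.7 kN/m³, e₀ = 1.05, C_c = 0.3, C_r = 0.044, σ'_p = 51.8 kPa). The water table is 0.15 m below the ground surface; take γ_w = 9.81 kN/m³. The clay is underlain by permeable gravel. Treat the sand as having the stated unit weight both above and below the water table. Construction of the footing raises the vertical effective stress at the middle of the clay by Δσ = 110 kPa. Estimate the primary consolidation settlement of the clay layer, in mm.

S_c ≈ 225 mm

Mid-depth of clay below the ground surface: z = 1.8 + 3.3/2 = 3.45 m.
Total vertical stress at mid-clay: σ_v = 17.8×1.8 + 17.7×1.65 = 61.245 kPa.
Pore pressure: u = 9.81×(3.45 − 0.15) = 32.373 kPa.
Initial effective stress: σ'_0 = σ_v − u = 61.245 − 32.373 = 28.872 kPa.
Final effective stress: σ'_f = 28.872 + 110 = 138.87 kPa.
σ'_f = 138.87 > σ'_p = 51.8 kPa, so the stress path crosses the preconsolidation pressure — recompression up to σ'_p, then virgin compression beyond:
S_c = H/(1+e₀)·[C_r·log₁₀(σ'_p/σ'_0) + C_c·log₁₀(σ'_f/σ'_p)]
    = 3.3/2.05 × [0.044×log₁₀(51.8/28.872) + 0.3×log₁₀(138.87/51.8)]
    = 1.6098 × [0.01117 + 0.12848] = 0.2248 m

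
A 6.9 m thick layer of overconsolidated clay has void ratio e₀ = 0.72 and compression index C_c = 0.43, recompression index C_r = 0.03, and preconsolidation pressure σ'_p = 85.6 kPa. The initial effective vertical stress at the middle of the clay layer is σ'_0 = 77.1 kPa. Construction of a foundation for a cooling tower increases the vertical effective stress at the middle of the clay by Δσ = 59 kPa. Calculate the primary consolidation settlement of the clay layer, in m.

S_c ≈ 0.353 m

Final effective stress: σ'_f = 77.1 + 59 = 136.1 kPa.
σ'_f = 136.1 > σ'_p = 85.6 kPa, so the stress path crosses the preconsolidation pressure — recompression up to σ'_p, then virgin compression beyond:
S_c = H/(1+e₀)·[C_r·log₁₀(σ'_p/σ'_0) + C_c·log₁₀(σ'_f/σ'_p)]
    = 6.9/1.72 × [0.03×log₁₀(85.6/77.1) + 0.43×log₁₀(136.1/85.6)]
    = 4.0116 × [0.0013626 + 0.086595] = 0.3529 m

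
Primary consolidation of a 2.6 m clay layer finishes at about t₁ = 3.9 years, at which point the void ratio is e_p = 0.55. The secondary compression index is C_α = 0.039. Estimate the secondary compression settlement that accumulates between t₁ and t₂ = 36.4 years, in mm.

Secondary compression: S_s = C_α·H/(1+e_p)·log₁₀(t₂/t₁)
S_s = 0.039×2.6/(1+0.55)×log₁₀(36.4/3.9)
    = 0.06542 × 0.97 = 0.06346 m

S_s ≈ 63.5 mm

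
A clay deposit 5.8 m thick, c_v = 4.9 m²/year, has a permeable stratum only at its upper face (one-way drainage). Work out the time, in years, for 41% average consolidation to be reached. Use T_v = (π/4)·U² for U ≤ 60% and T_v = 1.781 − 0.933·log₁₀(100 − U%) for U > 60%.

t ≈ 0.906 years

Drainage path length: H_d = H = 5.8 m (single drainage).
U ≤ 60%: T_v = (π/4)·U² = (π/4)×0.41² = 0.13203.
t = T_v·H_d²/c_v = 0.13203×5.8²/4.9 = 0.9064 years.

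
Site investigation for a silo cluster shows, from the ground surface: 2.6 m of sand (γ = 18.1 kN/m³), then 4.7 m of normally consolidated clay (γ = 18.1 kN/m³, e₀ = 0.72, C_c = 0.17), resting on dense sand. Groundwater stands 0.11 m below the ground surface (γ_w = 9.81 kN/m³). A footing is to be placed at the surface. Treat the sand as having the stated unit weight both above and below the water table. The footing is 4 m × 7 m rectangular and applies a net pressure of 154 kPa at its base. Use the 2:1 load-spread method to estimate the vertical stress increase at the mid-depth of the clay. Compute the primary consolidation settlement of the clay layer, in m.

S_c ≈ 0.135 m

Mid-depth of clay below the ground surface: z = 2.6 + 4.7/2 = 4.95 m.
Total vertical stress at mid-clay: σ_v = 18.1×2.6 + 18.1×2.35 = 89.595 kPa.
Pore pressure: u = 9.81×(4.95 − 0.11) = 47.48 kPa.
Initial effective stress: σ'_0 = σ_v − u = 89.595 − 47.48 = 42.115 kPa.
Stress increase at mid-clay by the 2:1 spreading method:
Δσ = qBL/((B+z)(L+z)) = 154×4×7/((4+4.95)(7+4.95)) = 40.317 kPa
Final effective stress: σ'_f = σ'_0 + Δσ = 42.115 + 40.317 = 82.432 kPa.
Normally consolidated clay, so the full stress increment lies on the virgin compression line:
S_c = C_c·H/(1+e₀)·log₁₀(σ'_f/σ'_0) = 0.17×4.7/(1+0.72)×log₁₀(82.432/42.115)
    = 0.46453 × 0.29166 = 0.1355 m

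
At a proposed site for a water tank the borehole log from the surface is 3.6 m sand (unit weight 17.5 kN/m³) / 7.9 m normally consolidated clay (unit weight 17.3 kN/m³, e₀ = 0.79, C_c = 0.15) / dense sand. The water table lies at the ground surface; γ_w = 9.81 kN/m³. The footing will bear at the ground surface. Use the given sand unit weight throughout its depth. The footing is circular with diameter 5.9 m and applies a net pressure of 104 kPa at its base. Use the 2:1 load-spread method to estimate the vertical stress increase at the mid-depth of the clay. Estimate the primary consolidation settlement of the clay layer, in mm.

Mid-depth of clay below the ground surface: z = 3.6 + 7.9/2 = 7.55 m.
Total vertical stress at mid-clay: σ_v = 17.5×3.6 + 17.3×3.95 = 131.34 kPa.
Pore pressure: u = 9.81×(7.55 − 0) = 74.066 kPa.
Initial effective stress: σ'_0 = σ_v − u = 131.34 − 74.066 = 57.274 kPa.
Stress increase at mid-clay by the 2:1 spreading method:
Δσ ≈ qD²/(D+z)² = 104×5.9²/(5.9+7.55)² = 20.012 kPa
Final effective stress: σ'_f = σ'_0 + Δσ = 57.274 + 20.012 = 77.286 kPa.
Normally consolidated clay, so the full stress increment lies on the virgin compression line:
S_c = C_c·H/(1+e₀)·log₁₀(σ'_f/σ'_0) = 0.15×7.9/(1+0.79)×log₁₀(77.286/57.274)
    = 0.66201 × 0.13014 = 0.08615 m

S_c ≈ 86.2 mm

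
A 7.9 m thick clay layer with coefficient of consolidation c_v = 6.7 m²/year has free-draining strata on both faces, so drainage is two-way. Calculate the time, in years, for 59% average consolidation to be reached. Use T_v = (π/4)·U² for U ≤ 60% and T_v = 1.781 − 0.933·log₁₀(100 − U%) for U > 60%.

t ≈ 0.637 years

Drainage path length: H_d = H/2 = 3.95 m (double drainage).
U ≤ 60%: T_v = (π/4)·U² = (π/4)×0.59² = 0.2734.
t = T_v·H_d²/c_v = 0.2734×3.95²/6.7 = 0.6367 years.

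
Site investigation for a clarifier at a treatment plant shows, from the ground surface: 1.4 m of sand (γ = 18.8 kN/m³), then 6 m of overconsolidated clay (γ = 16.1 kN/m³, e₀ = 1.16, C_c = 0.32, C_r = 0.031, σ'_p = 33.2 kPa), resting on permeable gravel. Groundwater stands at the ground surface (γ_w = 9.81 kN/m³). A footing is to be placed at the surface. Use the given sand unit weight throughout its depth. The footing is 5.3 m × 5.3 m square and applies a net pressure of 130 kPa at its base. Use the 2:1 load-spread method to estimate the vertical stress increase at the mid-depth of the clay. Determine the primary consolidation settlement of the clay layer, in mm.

S_c ≈ 291 mm

Mid-depth of clay below the ground surface: z = 1.4 + 6/2 = 4.4 m.
Total vertical stress at mid-clay: σ_v = 18.8×1.4 + 16.1×3 = 74.62 kPa.
Pore pressure: u = 9.81×(4.4 − 0) = 43.164 kPa.
Initial effective stress: σ'_0 = σ_v − u = 74.62 − 43.164 = 31.456 kPa.
Stress increase at mid-clay by the 2:1 spreading method:
Δσ = qBL/((B+z)(L+z)) = 130×5.3×5.3/((5.3+4.4)(5.3+4.4)) = 38.811 kPa
Final effective stress: σ'_f = 31.456 + 38.811 = 70.267 kPa.
σ'_f = 70.267 > σ'_p = 33.2 kPa, so the stress path crosses the preconsolidation pressure — recompression up to σ'_p, then virgin compression beyond:
S_c = H/(1+e₀)·[C_r·log₁₀(σ'_p/σ'_0) + C_c·log₁₀(σ'_f/σ'_p)]
    = 6/2.16 × [0.031×log₁₀(33.2/31.456) + 0.32×log₁₀(70.267/33.2)]
    = 2.7778 × [0.00072647 + 0.1042] = 0.2915 m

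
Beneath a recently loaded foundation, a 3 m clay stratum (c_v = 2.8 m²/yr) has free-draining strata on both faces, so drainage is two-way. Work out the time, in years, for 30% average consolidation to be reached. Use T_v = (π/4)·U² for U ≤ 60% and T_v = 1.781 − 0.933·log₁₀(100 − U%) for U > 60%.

t ≈ 0.0568 years

Drainage path length: H_d = H/2 = 1.5 m (double drainage).
U ≤ 60%: T_v = (π/4)·U² = (π/4)×0.3² = 0.070686.
t = T_v·H_d²/c_v = 0.070686×1.5²/2.8 = 0.0568 years.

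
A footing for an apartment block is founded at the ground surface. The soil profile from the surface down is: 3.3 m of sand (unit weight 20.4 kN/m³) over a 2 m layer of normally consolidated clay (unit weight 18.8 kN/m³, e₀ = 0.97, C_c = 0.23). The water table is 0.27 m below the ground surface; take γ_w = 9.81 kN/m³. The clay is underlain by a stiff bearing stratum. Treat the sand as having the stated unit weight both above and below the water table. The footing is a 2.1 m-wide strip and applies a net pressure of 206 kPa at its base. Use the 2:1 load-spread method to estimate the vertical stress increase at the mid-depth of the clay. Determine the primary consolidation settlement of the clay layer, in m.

S_c ≈ 0.0909 m

Mid-depth of clay below the ground surface: z = 3.3 + 2/2 = 4.3 m.
Total vertical stress at mid-clay: σ_v = 20.4×3.3 + 18.8×1 = 86.12 kPa.
Pore pressure: u = 9.81×(4.3 − 0.27) = 39.534 kPa.
Initial effective stress: σ'_0 = σ_v − u = 86.12 − 39.534 = 46.586 kPa.
Stress increase at mid-clay by the 2:1 spreading method:
Δσ = qB/(B+z) = 206×2.1/(2.1+4.3) = 67.594 kPa
Final effective stress: σ'_f = σ'_0 + Δσ = 46.586 + 67.594 = 114.18 kPa.
Normally consolidated clay, so the full stress increment lies on the virgin compression line:
S_c = C_c·H/(1+e₀)·log₁₀(σ'_f/σ'_0) = 0.23×2/(1+0.97)×log₁₀(114.18/46.586)
    = 0.2335 × 0.38933 = 0.09091 m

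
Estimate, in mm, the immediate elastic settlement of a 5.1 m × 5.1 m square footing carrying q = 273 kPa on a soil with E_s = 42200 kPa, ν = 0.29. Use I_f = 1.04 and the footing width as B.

S_e ≈ 31.4 mm

Immediate (elastic) settlement: S_e = q·B·(1−ν²)/E_s · I_f.
S_e = 273 × 5.1 × (1 − 0.29²) / 42200 × 1.04
    = 273 × 5.1 × 0.9159 / 42200 × 1.04
    = 0.03143 m = 31.43 mm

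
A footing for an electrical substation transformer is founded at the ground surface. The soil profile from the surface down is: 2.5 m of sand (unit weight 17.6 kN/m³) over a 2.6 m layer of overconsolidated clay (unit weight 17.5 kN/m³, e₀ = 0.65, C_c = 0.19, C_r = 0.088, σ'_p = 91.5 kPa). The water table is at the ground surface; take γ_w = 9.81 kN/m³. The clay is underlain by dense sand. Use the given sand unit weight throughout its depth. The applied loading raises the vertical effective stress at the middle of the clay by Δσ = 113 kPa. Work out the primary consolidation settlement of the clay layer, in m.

Mid-depth of clay below the ground surface: z = 2.5 + 2.6/2 = 3.8 m.
Total vertical stress at mid-clay: σ_v = 17.6×2.5 + 17.5×1.3 = 66.75 kPa.
Pore pressure: u = 9.81×(3.8 − 0) = 37.278 kPa.
Initial effective stress: σ'_0 = σ_v − u = 66.75 − 37.278 = 29.472 kPa.
Final effective stress: σ'_f = 29.472 + 113 = 142.47 kPa.
σ'_f = 142.47 > σ'_p = 91.5 kPa, so the stress path crosses the preconsolidation pressure — recompression up to σ'_p, then virgin compression beyond:
S_c = H/(1+e₀)·[C_r·log₁₀(σ'_p/σ'_0) + C_c·log₁₀(σ'_f/σ'_p)]
    = 2.6/1.65 × [0.088×log₁₀(91.5/29.472) + 0.19×log₁₀(142.47/91.5)]
    = 1.5758 × [0.043297 + 0.036537] = 0.1258 m

S_c ≈ 0.126 m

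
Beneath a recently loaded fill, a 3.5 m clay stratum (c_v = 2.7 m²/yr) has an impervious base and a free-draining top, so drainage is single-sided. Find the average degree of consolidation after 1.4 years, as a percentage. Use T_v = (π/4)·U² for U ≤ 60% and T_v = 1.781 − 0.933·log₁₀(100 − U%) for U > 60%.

Drainage path length: H_d = H = 3.5 m (single drainage).
T_v = c_v·t/H_d² = 2.7×1.4/3.5² = 0.30857.
T_v = 0.30857 corresponds to the U > 60% branch:
U = 1 − 10^((1.781 − T_v)/0.933)/100 = 0.6214

U ≈ 62.1 %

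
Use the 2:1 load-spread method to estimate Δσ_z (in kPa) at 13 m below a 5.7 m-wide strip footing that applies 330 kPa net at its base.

Δσ_z ≈ 101 kPa

By the 2:1 method the load spreads at 1 horizontal : 2 vertical, so at depth z the loaded area has grown by z in each plan dimension:
Δσ = qB/(B+z) = 330×5.7/(5.7+13) = 100.59 kPa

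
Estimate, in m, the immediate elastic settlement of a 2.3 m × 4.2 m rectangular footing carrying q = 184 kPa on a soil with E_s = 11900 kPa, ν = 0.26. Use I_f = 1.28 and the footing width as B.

S_e ≈ 0.0424 m

Immediate (elastic) settlement: S_e = q·B·(1−ν²)/E_s · I_f.
S_e = 184 × 2.3 × (1 − 0.26²) / 11900 × 1.28
    = 184 × 2.3 × 0.9324 / 11900 × 1.28
    = 0.04244 m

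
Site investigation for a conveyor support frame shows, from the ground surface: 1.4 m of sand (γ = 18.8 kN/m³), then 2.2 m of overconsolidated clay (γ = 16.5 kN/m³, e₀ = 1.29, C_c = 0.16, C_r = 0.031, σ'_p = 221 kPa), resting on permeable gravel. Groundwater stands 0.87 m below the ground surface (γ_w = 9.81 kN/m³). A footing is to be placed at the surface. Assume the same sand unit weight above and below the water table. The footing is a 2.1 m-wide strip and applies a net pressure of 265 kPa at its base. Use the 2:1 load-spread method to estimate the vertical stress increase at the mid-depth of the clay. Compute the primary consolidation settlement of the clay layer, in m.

S_c ≈ 0.0214 m

Mid-depth of clay below the ground surface: z = 1.4 + 2.2/2 = 2.5 m.
Total vertical stress at mid-clay: σ_v = 18.8×1.4 + 16.5×1.1 = 44.47 kPa.
Pore pressure: u = 9.81×(2.5 − 0.87) = 15.99 kPa.
Initial effective stress: σ'_0 = σ_v − u = 44.47 − 15.99 = 28.48 kPa.
Stress increase at mid-clay by the 2:1 spreading method:
Δσ = qB/(B+z) = 265×2.1/(2.1+2.5) = 120.98 kPa
Final effective stress: σ'_f = 28.48 + 120.98 = 149.46 kPa.
σ'_f = 149.46 ≤ σ'_p = 221 kPa, so the clay remains overconsolidated and only the recompression index applies:
S_c = C_r·H/(1+e₀)·log₁₀(σ'_f/σ'_0) = 0.031×2.2/2.29×log₁₀(149.46/28.48)
    = 0.029782 × 0.71998 = 0.02144 m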